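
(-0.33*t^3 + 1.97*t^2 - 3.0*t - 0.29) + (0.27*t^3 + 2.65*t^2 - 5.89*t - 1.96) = -0.06*t^3 + 4.62*t^2 - 8.89*t - 2.25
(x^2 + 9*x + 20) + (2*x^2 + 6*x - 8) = 3*x^2 + 15*x + 12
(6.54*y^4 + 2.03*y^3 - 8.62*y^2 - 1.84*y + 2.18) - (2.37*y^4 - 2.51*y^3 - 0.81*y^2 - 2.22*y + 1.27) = 4.17*y^4 + 4.54*y^3 - 7.81*y^2 + 0.38*y + 0.91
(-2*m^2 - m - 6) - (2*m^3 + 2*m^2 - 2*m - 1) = -2*m^3 - 4*m^2 + m - 5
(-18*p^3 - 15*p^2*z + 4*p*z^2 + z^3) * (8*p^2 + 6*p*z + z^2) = -144*p^5 - 228*p^4*z - 76*p^3*z^2 + 17*p^2*z^3 + 10*p*z^4 + z^5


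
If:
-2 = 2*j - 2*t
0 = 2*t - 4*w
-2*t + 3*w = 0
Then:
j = -1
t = 0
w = 0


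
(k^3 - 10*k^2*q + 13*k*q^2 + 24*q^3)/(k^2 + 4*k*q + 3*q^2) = (k^2 - 11*k*q + 24*q^2)/(k + 3*q)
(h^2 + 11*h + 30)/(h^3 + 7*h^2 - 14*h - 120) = 1/(h - 4)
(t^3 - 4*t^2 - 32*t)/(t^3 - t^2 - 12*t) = (-t^2 + 4*t + 32)/(-t^2 + t + 12)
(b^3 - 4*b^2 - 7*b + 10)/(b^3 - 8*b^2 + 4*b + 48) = (b^2 - 6*b + 5)/(b^2 - 10*b + 24)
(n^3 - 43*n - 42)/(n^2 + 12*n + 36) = (n^2 - 6*n - 7)/(n + 6)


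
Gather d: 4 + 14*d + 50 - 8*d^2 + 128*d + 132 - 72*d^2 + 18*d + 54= -80*d^2 + 160*d + 240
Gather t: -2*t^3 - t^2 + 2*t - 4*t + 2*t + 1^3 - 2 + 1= -2*t^3 - t^2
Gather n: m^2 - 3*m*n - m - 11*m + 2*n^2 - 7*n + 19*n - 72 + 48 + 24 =m^2 - 12*m + 2*n^2 + n*(12 - 3*m)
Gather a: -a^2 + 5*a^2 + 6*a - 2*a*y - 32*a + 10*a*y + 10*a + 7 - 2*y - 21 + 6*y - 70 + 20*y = 4*a^2 + a*(8*y - 16) + 24*y - 84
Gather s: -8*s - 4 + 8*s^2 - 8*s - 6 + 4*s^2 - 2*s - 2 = 12*s^2 - 18*s - 12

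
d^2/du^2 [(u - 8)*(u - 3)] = 2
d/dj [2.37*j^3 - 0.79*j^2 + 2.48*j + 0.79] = 7.11*j^2 - 1.58*j + 2.48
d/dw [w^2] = 2*w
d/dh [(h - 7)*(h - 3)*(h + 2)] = 3*h^2 - 16*h + 1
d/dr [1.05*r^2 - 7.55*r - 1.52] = 2.1*r - 7.55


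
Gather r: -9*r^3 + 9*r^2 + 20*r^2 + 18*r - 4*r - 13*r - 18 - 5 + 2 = -9*r^3 + 29*r^2 + r - 21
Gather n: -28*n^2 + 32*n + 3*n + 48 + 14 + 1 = -28*n^2 + 35*n + 63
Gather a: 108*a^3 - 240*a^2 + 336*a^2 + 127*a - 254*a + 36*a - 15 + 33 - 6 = 108*a^3 + 96*a^2 - 91*a + 12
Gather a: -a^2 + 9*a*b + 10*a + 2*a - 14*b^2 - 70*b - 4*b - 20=-a^2 + a*(9*b + 12) - 14*b^2 - 74*b - 20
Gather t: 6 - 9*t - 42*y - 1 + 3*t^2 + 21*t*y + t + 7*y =3*t^2 + t*(21*y - 8) - 35*y + 5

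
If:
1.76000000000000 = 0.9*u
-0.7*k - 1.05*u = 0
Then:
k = -2.93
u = 1.96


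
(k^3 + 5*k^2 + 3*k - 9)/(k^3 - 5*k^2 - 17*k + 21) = (k + 3)/(k - 7)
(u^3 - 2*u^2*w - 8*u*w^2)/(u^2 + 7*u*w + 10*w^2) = u*(u - 4*w)/(u + 5*w)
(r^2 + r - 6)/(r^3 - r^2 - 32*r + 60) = (r + 3)/(r^2 + r - 30)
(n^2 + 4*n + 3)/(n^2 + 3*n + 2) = (n + 3)/(n + 2)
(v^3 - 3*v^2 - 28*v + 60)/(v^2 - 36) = (v^2 + 3*v - 10)/(v + 6)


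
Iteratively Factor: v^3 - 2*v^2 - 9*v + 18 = (v + 3)*(v^2 - 5*v + 6) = (v - 2)*(v + 3)*(v - 3)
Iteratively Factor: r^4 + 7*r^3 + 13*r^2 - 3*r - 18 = (r + 3)*(r^3 + 4*r^2 + r - 6) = (r + 2)*(r + 3)*(r^2 + 2*r - 3) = (r - 1)*(r + 2)*(r + 3)*(r + 3)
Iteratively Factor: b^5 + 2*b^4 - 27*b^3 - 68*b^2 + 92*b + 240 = (b - 2)*(b^4 + 4*b^3 - 19*b^2 - 106*b - 120) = (b - 2)*(b + 2)*(b^3 + 2*b^2 - 23*b - 60) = (b - 5)*(b - 2)*(b + 2)*(b^2 + 7*b + 12) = (b - 5)*(b - 2)*(b + 2)*(b + 3)*(b + 4)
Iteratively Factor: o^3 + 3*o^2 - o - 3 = (o + 1)*(o^2 + 2*o - 3) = (o - 1)*(o + 1)*(o + 3)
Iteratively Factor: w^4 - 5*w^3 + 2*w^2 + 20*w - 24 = (w - 2)*(w^3 - 3*w^2 - 4*w + 12) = (w - 3)*(w - 2)*(w^2 - 4) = (w - 3)*(w - 2)^2*(w + 2)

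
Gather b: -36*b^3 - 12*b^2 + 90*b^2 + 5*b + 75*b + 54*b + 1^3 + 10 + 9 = -36*b^3 + 78*b^2 + 134*b + 20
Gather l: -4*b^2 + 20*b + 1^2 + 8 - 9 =-4*b^2 + 20*b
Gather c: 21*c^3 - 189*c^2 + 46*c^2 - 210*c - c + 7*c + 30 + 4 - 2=21*c^3 - 143*c^2 - 204*c + 32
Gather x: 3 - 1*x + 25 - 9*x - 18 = 10 - 10*x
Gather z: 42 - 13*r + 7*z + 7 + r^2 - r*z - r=r^2 - 14*r + z*(7 - r) + 49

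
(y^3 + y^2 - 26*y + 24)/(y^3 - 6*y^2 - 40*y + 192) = (y - 1)/(y - 8)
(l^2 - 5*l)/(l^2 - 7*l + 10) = l/(l - 2)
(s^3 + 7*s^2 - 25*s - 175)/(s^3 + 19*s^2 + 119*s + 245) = (s - 5)/(s + 7)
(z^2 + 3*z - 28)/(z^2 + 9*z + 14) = (z - 4)/(z + 2)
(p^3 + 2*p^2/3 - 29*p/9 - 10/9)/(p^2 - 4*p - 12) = (9*p^2 - 12*p - 5)/(9*(p - 6))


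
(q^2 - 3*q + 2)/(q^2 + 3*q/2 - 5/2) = 2*(q - 2)/(2*q + 5)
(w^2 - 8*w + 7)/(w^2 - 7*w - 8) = (-w^2 + 8*w - 7)/(-w^2 + 7*w + 8)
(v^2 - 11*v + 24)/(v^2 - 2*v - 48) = (v - 3)/(v + 6)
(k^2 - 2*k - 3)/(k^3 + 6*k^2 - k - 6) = (k - 3)/(k^2 + 5*k - 6)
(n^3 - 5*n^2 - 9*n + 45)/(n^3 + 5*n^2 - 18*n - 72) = (n^2 - 8*n + 15)/(n^2 + 2*n - 24)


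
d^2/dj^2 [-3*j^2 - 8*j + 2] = -6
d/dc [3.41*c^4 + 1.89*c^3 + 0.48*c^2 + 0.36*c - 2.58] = 13.64*c^3 + 5.67*c^2 + 0.96*c + 0.36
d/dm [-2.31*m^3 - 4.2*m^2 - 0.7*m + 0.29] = -6.93*m^2 - 8.4*m - 0.7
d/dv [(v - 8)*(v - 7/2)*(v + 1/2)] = 3*v^2 - 22*v + 89/4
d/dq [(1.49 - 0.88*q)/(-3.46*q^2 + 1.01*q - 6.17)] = (-3.0448*q^2 + 10.3108*q + 3.9247)/(11.9716*q^4 - 6.9892*q^3 + 43.7165*q^2 - 12.4634*q + 38.0689)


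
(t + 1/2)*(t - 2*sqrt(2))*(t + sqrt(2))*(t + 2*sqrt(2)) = t^4 + t^3/2 + sqrt(2)*t^3 - 8*t^2 + sqrt(2)*t^2/2 - 8*sqrt(2)*t - 4*t - 4*sqrt(2)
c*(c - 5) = c^2 - 5*c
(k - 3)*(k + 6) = k^2 + 3*k - 18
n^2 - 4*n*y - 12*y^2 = (n - 6*y)*(n + 2*y)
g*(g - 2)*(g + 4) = g^3 + 2*g^2 - 8*g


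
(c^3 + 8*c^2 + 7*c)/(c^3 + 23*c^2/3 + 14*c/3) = 3*(c + 1)/(3*c + 2)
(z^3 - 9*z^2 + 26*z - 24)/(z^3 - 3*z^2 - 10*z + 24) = (z - 3)/(z + 3)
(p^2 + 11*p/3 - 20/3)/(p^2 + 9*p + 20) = (p - 4/3)/(p + 4)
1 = 1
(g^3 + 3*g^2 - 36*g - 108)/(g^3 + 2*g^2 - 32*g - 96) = (g^2 + 9*g + 18)/(g^2 + 8*g + 16)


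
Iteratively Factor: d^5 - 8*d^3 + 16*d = (d + 2)*(d^4 - 2*d^3 - 4*d^2 + 8*d) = (d - 2)*(d + 2)*(d^3 - 4*d) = d*(d - 2)*(d + 2)*(d^2 - 4) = d*(d - 2)*(d + 2)^2*(d - 2)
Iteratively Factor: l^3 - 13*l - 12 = (l + 1)*(l^2 - l - 12) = (l - 4)*(l + 1)*(l + 3)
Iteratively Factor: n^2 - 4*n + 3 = (n - 1)*(n - 3)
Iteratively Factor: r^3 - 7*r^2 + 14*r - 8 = (r - 2)*(r^2 - 5*r + 4) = (r - 2)*(r - 1)*(r - 4)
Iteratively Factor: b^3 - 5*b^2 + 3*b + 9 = (b - 3)*(b^2 - 2*b - 3) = (b - 3)*(b + 1)*(b - 3)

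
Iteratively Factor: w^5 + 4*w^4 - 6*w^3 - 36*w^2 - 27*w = (w - 3)*(w^4 + 7*w^3 + 15*w^2 + 9*w) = w*(w - 3)*(w^3 + 7*w^2 + 15*w + 9) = w*(w - 3)*(w + 1)*(w^2 + 6*w + 9) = w*(w - 3)*(w + 1)*(w + 3)*(w + 3)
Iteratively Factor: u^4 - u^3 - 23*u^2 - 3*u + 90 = (u + 3)*(u^3 - 4*u^2 - 11*u + 30) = (u - 5)*(u + 3)*(u^2 + u - 6) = (u - 5)*(u - 2)*(u + 3)*(u + 3)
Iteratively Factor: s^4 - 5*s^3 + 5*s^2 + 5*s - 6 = (s - 2)*(s^3 - 3*s^2 - s + 3) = (s - 2)*(s + 1)*(s^2 - 4*s + 3) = (s - 2)*(s - 1)*(s + 1)*(s - 3)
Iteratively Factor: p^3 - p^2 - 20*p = (p)*(p^2 - p - 20) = p*(p + 4)*(p - 5)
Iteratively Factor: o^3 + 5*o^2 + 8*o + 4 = (o + 2)*(o^2 + 3*o + 2) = (o + 1)*(o + 2)*(o + 2)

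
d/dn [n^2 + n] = 2*n + 1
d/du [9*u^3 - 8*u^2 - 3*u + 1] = 27*u^2 - 16*u - 3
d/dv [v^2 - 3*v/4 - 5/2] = 2*v - 3/4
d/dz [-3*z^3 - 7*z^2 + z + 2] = -9*z^2 - 14*z + 1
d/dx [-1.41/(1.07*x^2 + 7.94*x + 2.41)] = (3.0174*x + 11.1954)/(1.07*x^2 + 7.94*x + 2.41)^2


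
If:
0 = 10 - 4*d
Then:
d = 5/2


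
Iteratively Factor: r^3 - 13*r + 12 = (r + 4)*(r^2 - 4*r + 3) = (r - 1)*(r + 4)*(r - 3)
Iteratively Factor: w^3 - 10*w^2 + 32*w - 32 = (w - 4)*(w^2 - 6*w + 8) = (w - 4)*(w - 2)*(w - 4)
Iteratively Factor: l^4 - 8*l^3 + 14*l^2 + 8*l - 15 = (l + 1)*(l^3 - 9*l^2 + 23*l - 15) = (l - 3)*(l + 1)*(l^2 - 6*l + 5) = (l - 5)*(l - 3)*(l + 1)*(l - 1)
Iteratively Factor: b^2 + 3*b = (b)*(b + 3)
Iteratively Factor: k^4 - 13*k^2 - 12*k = (k + 1)*(k^3 - k^2 - 12*k) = k*(k + 1)*(k^2 - k - 12) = k*(k - 4)*(k + 1)*(k + 3)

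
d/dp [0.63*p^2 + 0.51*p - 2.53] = 1.26*p + 0.51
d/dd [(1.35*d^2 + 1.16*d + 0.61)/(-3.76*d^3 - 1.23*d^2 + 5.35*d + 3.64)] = (5.076*d^4 + 8.7232*d^3 + 15.5301*d^2 + 11.3286*d + 0.9589)/(14.1376*d^6 + 9.2496*d^5 - 38.7191*d^4 - 40.5338*d^3 + 19.6681*d^2 + 38.948*d + 13.2496)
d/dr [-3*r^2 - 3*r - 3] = -6*r - 3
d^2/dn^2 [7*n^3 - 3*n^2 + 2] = 42*n - 6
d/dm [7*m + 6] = 7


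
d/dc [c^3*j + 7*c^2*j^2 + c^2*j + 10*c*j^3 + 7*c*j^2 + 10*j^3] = j*(3*c^2 + 14*c*j + 2*c + 10*j^2 + 7*j)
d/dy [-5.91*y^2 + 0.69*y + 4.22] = 0.69 - 11.82*y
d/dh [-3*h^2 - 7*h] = -6*h - 7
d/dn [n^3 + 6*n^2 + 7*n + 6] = 3*n^2 + 12*n + 7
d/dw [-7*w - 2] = -7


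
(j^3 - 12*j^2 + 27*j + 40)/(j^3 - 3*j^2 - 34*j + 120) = (j^2 - 7*j - 8)/(j^2 + 2*j - 24)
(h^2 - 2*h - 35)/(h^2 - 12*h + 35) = (h + 5)/(h - 5)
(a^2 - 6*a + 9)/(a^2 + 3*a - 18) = (a - 3)/(a + 6)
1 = 1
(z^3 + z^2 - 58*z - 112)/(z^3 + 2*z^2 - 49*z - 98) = (z - 8)/(z - 7)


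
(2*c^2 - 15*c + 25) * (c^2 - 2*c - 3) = 2*c^4 - 19*c^3 + 49*c^2 - 5*c - 75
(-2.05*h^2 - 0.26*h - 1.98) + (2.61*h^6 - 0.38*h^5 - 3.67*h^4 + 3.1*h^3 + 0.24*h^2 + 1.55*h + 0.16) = 2.61*h^6 - 0.38*h^5 - 3.67*h^4 + 3.1*h^3 - 1.81*h^2 + 1.29*h - 1.82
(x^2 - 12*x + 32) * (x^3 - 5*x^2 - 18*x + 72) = x^5 - 17*x^4 + 74*x^3 + 128*x^2 - 1440*x + 2304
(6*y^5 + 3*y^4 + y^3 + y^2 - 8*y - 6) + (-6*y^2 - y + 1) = 6*y^5 + 3*y^4 + y^3 - 5*y^2 - 9*y - 5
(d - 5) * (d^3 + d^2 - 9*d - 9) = d^4 - 4*d^3 - 14*d^2 + 36*d + 45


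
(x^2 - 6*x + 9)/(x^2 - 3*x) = (x - 3)/x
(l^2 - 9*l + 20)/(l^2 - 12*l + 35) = (l - 4)/(l - 7)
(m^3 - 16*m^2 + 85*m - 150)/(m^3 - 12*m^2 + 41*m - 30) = (m - 5)/(m - 1)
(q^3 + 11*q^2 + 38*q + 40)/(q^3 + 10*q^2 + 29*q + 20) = (q + 2)/(q + 1)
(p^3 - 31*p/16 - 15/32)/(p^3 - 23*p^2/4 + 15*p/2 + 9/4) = (p^2 - p/4 - 15/8)/(p^2 - 6*p + 9)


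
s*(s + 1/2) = s^2 + s/2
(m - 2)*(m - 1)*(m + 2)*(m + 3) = m^4 + 2*m^3 - 7*m^2 - 8*m + 12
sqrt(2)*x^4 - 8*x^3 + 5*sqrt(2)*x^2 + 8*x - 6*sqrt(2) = (x - 1)*(x - 3*sqrt(2))*(x - sqrt(2))*(sqrt(2)*x + sqrt(2))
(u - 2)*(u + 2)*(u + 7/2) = u^3 + 7*u^2/2 - 4*u - 14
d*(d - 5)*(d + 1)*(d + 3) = d^4 - d^3 - 17*d^2 - 15*d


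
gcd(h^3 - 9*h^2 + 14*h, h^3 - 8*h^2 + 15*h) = h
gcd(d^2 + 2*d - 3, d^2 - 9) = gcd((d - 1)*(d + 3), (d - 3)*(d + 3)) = d + 3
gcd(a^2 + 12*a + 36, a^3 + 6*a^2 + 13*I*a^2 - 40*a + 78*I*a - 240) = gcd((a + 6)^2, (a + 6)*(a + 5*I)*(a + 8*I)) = a + 6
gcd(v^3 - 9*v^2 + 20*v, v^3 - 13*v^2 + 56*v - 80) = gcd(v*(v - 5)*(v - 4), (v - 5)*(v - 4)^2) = v^2 - 9*v + 20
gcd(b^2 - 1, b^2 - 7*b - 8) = b + 1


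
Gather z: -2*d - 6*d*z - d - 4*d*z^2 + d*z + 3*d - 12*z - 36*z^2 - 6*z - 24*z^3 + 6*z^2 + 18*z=-5*d*z - 24*z^3 + z^2*(-4*d - 30)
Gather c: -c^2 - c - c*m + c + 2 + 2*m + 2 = -c^2 - c*m + 2*m + 4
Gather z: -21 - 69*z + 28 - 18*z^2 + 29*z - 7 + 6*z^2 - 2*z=-12*z^2 - 42*z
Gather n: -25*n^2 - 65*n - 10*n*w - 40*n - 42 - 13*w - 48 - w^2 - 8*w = -25*n^2 + n*(-10*w - 105) - w^2 - 21*w - 90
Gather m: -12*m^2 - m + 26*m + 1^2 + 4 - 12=-12*m^2 + 25*m - 7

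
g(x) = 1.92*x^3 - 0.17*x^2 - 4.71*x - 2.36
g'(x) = 5.76*x^2 - 0.34*x - 4.71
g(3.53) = 63.35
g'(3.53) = 65.86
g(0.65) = -4.97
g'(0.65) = -2.50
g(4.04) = 102.44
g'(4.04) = 87.93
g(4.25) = 121.94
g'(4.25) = 97.88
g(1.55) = -2.92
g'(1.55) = 8.60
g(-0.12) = -1.80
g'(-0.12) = -4.59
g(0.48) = -4.45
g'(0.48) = -3.55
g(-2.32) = -16.32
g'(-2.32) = 27.08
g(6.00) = 377.98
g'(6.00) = 200.61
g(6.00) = 377.98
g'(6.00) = 200.61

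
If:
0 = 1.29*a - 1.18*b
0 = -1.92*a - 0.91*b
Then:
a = 0.00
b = 0.00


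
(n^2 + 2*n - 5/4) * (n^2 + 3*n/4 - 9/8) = n^4 + 11*n^3/4 - 7*n^2/8 - 51*n/16 + 45/32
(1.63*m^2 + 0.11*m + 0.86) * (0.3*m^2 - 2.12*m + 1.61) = 0.489*m^4 - 3.4226*m^3 + 2.6491*m^2 - 1.6461*m + 1.3846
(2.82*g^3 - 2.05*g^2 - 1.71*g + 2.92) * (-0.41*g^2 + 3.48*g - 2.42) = -1.1562*g^5 + 10.6541*g^4 - 13.2573*g^3 - 2.187*g^2 + 14.2998*g - 7.0664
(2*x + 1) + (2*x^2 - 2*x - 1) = 2*x^2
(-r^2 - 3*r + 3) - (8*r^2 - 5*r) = -9*r^2 + 2*r + 3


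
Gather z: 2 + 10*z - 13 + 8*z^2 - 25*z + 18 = 8*z^2 - 15*z + 7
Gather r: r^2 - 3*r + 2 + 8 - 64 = r^2 - 3*r - 54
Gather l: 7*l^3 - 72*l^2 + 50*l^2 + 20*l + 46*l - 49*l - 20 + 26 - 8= 7*l^3 - 22*l^2 + 17*l - 2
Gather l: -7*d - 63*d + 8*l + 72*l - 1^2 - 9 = -70*d + 80*l - 10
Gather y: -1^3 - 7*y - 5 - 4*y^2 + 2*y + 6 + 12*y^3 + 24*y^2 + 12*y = 12*y^3 + 20*y^2 + 7*y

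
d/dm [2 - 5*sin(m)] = -5*cos(m)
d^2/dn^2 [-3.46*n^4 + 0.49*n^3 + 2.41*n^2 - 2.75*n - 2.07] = -41.52*n^2 + 2.94*n + 4.82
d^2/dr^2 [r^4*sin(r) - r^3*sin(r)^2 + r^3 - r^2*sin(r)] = -r^4*sin(r) + 8*r^3*cos(r) - 2*r^3*cos(2*r) + 13*r^2*sin(r) - 6*r^2*sin(2*r) - 4*r*cos(r) + 3*r*cos(2*r) + 3*r - 2*sin(r)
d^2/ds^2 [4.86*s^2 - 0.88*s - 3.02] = 9.72000000000000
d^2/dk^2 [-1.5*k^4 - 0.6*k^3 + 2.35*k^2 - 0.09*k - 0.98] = -18.0*k^2 - 3.6*k + 4.7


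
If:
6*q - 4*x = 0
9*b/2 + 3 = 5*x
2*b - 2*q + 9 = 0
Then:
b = -41/4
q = -23/4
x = -69/8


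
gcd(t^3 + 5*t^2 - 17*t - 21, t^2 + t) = t + 1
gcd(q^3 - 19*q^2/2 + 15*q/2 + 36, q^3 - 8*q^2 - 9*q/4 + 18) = q^2 - 13*q/2 - 12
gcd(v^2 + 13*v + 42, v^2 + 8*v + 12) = v + 6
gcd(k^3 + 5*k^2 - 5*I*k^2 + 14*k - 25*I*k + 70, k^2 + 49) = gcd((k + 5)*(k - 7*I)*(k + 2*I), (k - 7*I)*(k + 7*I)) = k - 7*I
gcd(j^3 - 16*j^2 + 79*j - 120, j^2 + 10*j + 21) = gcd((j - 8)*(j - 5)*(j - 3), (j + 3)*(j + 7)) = 1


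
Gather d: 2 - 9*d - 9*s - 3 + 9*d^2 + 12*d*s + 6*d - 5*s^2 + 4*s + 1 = 9*d^2 + d*(12*s - 3) - 5*s^2 - 5*s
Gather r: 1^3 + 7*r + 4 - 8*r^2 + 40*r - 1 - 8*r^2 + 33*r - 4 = -16*r^2 + 80*r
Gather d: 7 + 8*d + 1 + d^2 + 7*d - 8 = d^2 + 15*d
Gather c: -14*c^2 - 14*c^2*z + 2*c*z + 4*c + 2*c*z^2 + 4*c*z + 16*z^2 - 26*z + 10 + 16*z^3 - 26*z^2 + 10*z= c^2*(-14*z - 14) + c*(2*z^2 + 6*z + 4) + 16*z^3 - 10*z^2 - 16*z + 10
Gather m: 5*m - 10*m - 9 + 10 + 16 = 17 - 5*m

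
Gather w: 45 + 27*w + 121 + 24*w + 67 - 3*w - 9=48*w + 224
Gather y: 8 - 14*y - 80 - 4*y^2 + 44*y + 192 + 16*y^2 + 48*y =12*y^2 + 78*y + 120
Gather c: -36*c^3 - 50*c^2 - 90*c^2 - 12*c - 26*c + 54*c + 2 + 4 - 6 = -36*c^3 - 140*c^2 + 16*c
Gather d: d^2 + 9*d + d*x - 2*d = d^2 + d*(x + 7)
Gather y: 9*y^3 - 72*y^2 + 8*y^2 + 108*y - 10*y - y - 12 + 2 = 9*y^3 - 64*y^2 + 97*y - 10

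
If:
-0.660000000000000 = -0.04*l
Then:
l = 16.50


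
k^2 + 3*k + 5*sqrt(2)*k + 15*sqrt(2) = (k + 3)*(k + 5*sqrt(2))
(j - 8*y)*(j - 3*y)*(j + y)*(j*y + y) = j^4*y - 10*j^3*y^2 + j^3*y + 13*j^2*y^3 - 10*j^2*y^2 + 24*j*y^4 + 13*j*y^3 + 24*y^4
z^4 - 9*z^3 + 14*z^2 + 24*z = z*(z - 6)*(z - 4)*(z + 1)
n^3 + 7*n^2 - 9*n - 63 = (n - 3)*(n + 3)*(n + 7)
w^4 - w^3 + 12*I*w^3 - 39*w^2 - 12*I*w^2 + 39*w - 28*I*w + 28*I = (w - 1)*(w + I)*(w + 4*I)*(w + 7*I)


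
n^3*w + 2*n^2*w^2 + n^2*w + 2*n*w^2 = n*(n + 2*w)*(n*w + w)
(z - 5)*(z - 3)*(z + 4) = z^3 - 4*z^2 - 17*z + 60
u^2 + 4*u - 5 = (u - 1)*(u + 5)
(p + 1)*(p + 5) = p^2 + 6*p + 5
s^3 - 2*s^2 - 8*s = s*(s - 4)*(s + 2)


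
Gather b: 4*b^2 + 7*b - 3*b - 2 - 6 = 4*b^2 + 4*b - 8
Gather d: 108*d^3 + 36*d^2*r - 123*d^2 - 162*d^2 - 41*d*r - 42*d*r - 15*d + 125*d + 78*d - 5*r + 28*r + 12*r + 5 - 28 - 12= 108*d^3 + d^2*(36*r - 285) + d*(188 - 83*r) + 35*r - 35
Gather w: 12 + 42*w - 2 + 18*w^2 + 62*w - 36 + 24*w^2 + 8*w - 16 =42*w^2 + 112*w - 42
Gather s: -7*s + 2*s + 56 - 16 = 40 - 5*s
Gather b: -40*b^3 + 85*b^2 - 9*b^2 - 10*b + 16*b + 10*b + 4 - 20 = -40*b^3 + 76*b^2 + 16*b - 16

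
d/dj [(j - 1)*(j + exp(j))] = j*exp(j) + 2*j - 1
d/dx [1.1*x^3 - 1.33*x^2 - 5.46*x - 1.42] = 3.3*x^2 - 2.66*x - 5.46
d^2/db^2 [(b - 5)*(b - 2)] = 2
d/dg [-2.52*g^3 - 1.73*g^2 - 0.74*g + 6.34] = -7.56*g^2 - 3.46*g - 0.74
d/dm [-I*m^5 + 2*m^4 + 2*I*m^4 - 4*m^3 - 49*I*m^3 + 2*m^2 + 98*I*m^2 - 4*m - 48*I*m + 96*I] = -5*I*m^4 + m^3*(8 + 8*I) - m^2*(12 + 147*I) + m*(4 + 196*I) - 4 - 48*I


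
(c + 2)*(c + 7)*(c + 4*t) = c^3 + 4*c^2*t + 9*c^2 + 36*c*t + 14*c + 56*t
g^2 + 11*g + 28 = (g + 4)*(g + 7)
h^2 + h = h*(h + 1)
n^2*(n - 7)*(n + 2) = n^4 - 5*n^3 - 14*n^2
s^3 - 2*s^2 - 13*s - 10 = (s - 5)*(s + 1)*(s + 2)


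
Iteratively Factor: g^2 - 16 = (g + 4)*(g - 4)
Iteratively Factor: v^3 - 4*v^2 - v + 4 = (v + 1)*(v^2 - 5*v + 4) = (v - 1)*(v + 1)*(v - 4)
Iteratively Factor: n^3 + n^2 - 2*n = (n - 1)*(n^2 + 2*n) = n*(n - 1)*(n + 2)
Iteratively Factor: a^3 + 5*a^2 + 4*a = (a)*(a^2 + 5*a + 4) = a*(a + 1)*(a + 4)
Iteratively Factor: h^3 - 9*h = (h)*(h^2 - 9) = h*(h - 3)*(h + 3)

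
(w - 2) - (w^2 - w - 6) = -w^2 + 2*w + 4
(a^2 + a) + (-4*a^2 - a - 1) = -3*a^2 - 1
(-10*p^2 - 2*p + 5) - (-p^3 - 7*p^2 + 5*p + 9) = p^3 - 3*p^2 - 7*p - 4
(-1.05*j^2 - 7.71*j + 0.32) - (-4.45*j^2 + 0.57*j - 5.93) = 3.4*j^2 - 8.28*j + 6.25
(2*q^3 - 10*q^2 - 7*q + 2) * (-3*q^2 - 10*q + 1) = -6*q^5 + 10*q^4 + 123*q^3 + 54*q^2 - 27*q + 2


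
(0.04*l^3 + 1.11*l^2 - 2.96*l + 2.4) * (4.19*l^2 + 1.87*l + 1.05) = 0.1676*l^5 + 4.7257*l^4 - 10.2847*l^3 + 5.6863*l^2 + 1.38*l + 2.52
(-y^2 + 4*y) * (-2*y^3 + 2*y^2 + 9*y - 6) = 2*y^5 - 10*y^4 - y^3 + 42*y^2 - 24*y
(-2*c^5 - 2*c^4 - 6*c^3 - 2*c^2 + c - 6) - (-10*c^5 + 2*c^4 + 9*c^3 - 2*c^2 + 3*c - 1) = 8*c^5 - 4*c^4 - 15*c^3 - 2*c - 5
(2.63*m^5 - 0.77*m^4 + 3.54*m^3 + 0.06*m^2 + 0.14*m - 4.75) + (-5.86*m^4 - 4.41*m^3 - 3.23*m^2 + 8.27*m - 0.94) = 2.63*m^5 - 6.63*m^4 - 0.87*m^3 - 3.17*m^2 + 8.41*m - 5.69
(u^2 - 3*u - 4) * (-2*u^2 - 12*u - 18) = -2*u^4 - 6*u^3 + 26*u^2 + 102*u + 72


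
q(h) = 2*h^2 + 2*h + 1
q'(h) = 4*h + 2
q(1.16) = 6.01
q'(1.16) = 6.64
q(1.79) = 10.99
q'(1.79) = 9.16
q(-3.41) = 17.44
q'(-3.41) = -11.64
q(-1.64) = 3.10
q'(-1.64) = -4.56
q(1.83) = 11.36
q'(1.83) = 9.32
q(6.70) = 104.18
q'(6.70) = 28.80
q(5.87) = 81.65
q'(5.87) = 25.48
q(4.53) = 51.10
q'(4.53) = 20.12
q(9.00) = 181.00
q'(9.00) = 38.00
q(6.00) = 85.00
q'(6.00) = 26.00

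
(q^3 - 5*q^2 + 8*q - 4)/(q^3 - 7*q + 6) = (q - 2)/(q + 3)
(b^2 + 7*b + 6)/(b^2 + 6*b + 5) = (b + 6)/(b + 5)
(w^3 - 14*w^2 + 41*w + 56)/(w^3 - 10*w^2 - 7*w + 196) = (w^2 - 7*w - 8)/(w^2 - 3*w - 28)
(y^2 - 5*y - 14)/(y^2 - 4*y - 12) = (y - 7)/(y - 6)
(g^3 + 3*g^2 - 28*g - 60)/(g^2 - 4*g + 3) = (g^3 + 3*g^2 - 28*g - 60)/(g^2 - 4*g + 3)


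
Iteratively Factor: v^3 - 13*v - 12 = (v + 1)*(v^2 - v - 12) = (v + 1)*(v + 3)*(v - 4)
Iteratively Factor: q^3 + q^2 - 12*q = (q + 4)*(q^2 - 3*q) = q*(q + 4)*(q - 3)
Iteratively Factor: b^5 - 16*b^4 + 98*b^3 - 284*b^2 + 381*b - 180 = (b - 5)*(b^4 - 11*b^3 + 43*b^2 - 69*b + 36) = (b - 5)*(b - 1)*(b^3 - 10*b^2 + 33*b - 36) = (b - 5)*(b - 4)*(b - 1)*(b^2 - 6*b + 9) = (b - 5)*(b - 4)*(b - 3)*(b - 1)*(b - 3)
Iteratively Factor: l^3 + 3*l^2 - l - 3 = (l + 1)*(l^2 + 2*l - 3) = (l - 1)*(l + 1)*(l + 3)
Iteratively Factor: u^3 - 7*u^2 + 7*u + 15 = (u - 5)*(u^2 - 2*u - 3) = (u - 5)*(u - 3)*(u + 1)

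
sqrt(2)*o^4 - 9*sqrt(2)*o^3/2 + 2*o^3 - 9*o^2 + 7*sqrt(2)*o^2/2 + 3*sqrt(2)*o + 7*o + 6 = (o - 3)*(o - 2)*(o + sqrt(2))*(sqrt(2)*o + sqrt(2)/2)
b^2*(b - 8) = b^3 - 8*b^2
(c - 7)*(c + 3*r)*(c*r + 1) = c^3*r + 3*c^2*r^2 - 7*c^2*r + c^2 - 21*c*r^2 + 3*c*r - 7*c - 21*r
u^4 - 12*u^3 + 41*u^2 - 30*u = u*(u - 6)*(u - 5)*(u - 1)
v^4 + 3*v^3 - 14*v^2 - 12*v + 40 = (v - 2)^2*(v + 2)*(v + 5)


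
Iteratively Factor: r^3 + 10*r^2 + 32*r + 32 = (r + 2)*(r^2 + 8*r + 16) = (r + 2)*(r + 4)*(r + 4)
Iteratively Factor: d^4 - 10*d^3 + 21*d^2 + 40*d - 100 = (d + 2)*(d^3 - 12*d^2 + 45*d - 50) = (d - 2)*(d + 2)*(d^2 - 10*d + 25) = (d - 5)*(d - 2)*(d + 2)*(d - 5)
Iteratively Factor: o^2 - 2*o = (o)*(o - 2)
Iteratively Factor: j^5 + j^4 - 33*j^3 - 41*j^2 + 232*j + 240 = (j - 5)*(j^4 + 6*j^3 - 3*j^2 - 56*j - 48) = (j - 5)*(j + 4)*(j^3 + 2*j^2 - 11*j - 12) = (j - 5)*(j + 4)^2*(j^2 - 2*j - 3) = (j - 5)*(j + 1)*(j + 4)^2*(j - 3)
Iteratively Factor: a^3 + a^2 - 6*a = (a)*(a^2 + a - 6) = a*(a + 3)*(a - 2)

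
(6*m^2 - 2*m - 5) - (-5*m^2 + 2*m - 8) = 11*m^2 - 4*m + 3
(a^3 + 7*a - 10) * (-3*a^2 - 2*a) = -3*a^5 - 2*a^4 - 21*a^3 + 16*a^2 + 20*a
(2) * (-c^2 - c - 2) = -2*c^2 - 2*c - 4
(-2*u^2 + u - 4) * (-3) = 6*u^2 - 3*u + 12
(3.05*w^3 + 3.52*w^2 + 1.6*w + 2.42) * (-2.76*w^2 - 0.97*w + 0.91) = -8.418*w^5 - 12.6737*w^4 - 5.0549*w^3 - 5.028*w^2 - 0.8914*w + 2.2022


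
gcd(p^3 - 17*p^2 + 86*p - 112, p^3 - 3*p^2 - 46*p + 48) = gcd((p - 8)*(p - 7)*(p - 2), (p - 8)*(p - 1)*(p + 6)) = p - 8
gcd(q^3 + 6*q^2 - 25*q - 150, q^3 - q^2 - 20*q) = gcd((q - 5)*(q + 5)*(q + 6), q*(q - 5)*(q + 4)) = q - 5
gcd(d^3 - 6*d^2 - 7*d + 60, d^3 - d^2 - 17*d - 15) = d^2 - 2*d - 15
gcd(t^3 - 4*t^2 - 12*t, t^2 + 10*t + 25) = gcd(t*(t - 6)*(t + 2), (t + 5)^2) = 1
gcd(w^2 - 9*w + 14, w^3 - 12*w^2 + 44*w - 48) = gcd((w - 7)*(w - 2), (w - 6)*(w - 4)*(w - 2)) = w - 2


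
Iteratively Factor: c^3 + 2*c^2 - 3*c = (c)*(c^2 + 2*c - 3) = c*(c + 3)*(c - 1)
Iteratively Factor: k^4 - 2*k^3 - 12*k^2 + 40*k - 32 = (k - 2)*(k^3 - 12*k + 16) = (k - 2)*(k + 4)*(k^2 - 4*k + 4) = (k - 2)^2*(k + 4)*(k - 2)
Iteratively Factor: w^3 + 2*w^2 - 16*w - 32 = (w + 4)*(w^2 - 2*w - 8) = (w + 2)*(w + 4)*(w - 4)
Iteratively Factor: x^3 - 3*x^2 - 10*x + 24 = (x - 4)*(x^2 + x - 6) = (x - 4)*(x + 3)*(x - 2)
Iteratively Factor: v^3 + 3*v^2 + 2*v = (v)*(v^2 + 3*v + 2) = v*(v + 2)*(v + 1)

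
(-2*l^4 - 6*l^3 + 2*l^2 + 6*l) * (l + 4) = -2*l^5 - 14*l^4 - 22*l^3 + 14*l^2 + 24*l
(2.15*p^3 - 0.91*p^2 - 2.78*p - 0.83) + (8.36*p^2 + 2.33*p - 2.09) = 2.15*p^3 + 7.45*p^2 - 0.45*p - 2.92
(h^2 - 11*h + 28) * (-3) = -3*h^2 + 33*h - 84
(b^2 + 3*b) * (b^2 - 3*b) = b^4 - 9*b^2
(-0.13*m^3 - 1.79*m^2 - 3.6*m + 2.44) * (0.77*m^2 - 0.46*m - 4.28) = -0.1001*m^5 - 1.3185*m^4 - 1.3922*m^3 + 11.196*m^2 + 14.2856*m - 10.4432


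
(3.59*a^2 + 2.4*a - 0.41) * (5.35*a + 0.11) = 19.2065*a^3 + 13.2349*a^2 - 1.9295*a - 0.0451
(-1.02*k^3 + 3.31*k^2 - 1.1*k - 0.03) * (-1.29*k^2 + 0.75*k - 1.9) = 1.3158*k^5 - 5.0349*k^4 + 5.8395*k^3 - 7.0753*k^2 + 2.0675*k + 0.057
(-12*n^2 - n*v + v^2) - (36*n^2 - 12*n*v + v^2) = -48*n^2 + 11*n*v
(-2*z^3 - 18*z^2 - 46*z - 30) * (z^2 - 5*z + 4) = -2*z^5 - 8*z^4 + 36*z^3 + 128*z^2 - 34*z - 120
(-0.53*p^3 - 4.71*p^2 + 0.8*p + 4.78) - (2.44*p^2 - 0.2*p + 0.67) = -0.53*p^3 - 7.15*p^2 + 1.0*p + 4.11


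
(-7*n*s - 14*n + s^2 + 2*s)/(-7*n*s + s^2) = (s + 2)/s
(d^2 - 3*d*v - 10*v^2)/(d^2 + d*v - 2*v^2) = (-d + 5*v)/(-d + v)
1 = 1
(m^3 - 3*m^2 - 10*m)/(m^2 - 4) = m*(m - 5)/(m - 2)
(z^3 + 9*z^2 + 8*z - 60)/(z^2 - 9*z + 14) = (z^2 + 11*z + 30)/(z - 7)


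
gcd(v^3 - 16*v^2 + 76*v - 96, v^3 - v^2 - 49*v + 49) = 1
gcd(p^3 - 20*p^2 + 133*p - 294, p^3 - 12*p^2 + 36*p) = p - 6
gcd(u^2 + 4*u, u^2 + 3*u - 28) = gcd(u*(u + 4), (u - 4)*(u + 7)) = 1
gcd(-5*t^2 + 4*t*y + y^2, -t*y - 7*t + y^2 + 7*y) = -t + y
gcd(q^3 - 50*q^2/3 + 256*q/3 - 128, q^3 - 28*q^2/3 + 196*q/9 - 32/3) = q^2 - 26*q/3 + 16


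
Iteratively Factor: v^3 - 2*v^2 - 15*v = (v + 3)*(v^2 - 5*v) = (v - 5)*(v + 3)*(v)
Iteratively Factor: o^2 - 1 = (o + 1)*(o - 1)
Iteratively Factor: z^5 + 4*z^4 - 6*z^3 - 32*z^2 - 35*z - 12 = (z + 1)*(z^4 + 3*z^3 - 9*z^2 - 23*z - 12) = (z + 1)^2*(z^3 + 2*z^2 - 11*z - 12) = (z + 1)^2*(z + 4)*(z^2 - 2*z - 3) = (z + 1)^3*(z + 4)*(z - 3)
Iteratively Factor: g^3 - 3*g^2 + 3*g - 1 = (g - 1)*(g^2 - 2*g + 1) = (g - 1)^2*(g - 1)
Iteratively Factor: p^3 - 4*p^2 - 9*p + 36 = (p + 3)*(p^2 - 7*p + 12) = (p - 3)*(p + 3)*(p - 4)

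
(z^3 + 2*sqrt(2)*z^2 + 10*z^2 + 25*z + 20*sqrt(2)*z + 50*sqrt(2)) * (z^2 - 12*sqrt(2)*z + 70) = z^5 - 10*sqrt(2)*z^4 + 10*z^4 - 100*sqrt(2)*z^3 + 47*z^3 - 110*sqrt(2)*z^2 + 220*z^2 + 550*z + 1400*sqrt(2)*z + 3500*sqrt(2)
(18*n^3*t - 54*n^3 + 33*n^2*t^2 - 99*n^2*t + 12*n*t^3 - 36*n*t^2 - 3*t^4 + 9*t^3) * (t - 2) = 18*n^3*t^2 - 90*n^3*t + 108*n^3 + 33*n^2*t^3 - 165*n^2*t^2 + 198*n^2*t + 12*n*t^4 - 60*n*t^3 + 72*n*t^2 - 3*t^5 + 15*t^4 - 18*t^3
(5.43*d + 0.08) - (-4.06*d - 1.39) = 9.49*d + 1.47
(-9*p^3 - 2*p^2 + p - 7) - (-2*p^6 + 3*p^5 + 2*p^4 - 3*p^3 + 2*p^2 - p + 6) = 2*p^6 - 3*p^5 - 2*p^4 - 6*p^3 - 4*p^2 + 2*p - 13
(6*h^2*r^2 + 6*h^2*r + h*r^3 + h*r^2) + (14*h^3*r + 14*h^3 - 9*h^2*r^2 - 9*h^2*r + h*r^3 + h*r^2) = 14*h^3*r + 14*h^3 - 3*h^2*r^2 - 3*h^2*r + 2*h*r^3 + 2*h*r^2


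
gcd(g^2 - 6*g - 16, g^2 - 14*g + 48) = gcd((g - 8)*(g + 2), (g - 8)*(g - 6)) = g - 8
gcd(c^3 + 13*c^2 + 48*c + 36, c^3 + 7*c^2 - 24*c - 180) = c^2 + 12*c + 36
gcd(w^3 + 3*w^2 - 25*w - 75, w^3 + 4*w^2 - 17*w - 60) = w^2 + 8*w + 15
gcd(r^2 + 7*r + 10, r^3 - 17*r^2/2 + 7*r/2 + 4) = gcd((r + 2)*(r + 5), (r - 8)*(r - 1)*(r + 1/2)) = 1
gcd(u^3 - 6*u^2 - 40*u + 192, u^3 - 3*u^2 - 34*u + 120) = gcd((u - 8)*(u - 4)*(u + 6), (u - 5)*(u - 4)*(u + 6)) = u^2 + 2*u - 24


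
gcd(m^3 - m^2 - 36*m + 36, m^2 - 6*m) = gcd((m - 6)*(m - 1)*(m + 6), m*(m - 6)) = m - 6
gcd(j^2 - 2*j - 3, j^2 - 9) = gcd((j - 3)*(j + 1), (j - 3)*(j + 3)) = j - 3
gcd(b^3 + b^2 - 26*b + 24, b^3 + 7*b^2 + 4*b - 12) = b^2 + 5*b - 6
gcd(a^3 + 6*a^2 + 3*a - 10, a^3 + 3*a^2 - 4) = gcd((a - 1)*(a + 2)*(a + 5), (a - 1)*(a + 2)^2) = a^2 + a - 2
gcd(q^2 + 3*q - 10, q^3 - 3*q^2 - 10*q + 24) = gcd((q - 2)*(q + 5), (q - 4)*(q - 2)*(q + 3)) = q - 2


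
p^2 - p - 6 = (p - 3)*(p + 2)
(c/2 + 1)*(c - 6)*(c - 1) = c^3/2 - 5*c^2/2 - 4*c + 6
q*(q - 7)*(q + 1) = q^3 - 6*q^2 - 7*q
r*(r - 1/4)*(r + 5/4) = r^3 + r^2 - 5*r/16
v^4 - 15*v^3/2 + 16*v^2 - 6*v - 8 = (v - 4)*(v - 2)^2*(v + 1/2)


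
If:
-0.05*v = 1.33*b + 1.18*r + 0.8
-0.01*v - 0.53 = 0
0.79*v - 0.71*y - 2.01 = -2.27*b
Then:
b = 0.312775330396476*y + 19.3303964757709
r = -0.352534906294333*y - 20.2198536548943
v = -53.00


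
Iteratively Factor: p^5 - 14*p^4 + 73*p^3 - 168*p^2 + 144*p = (p)*(p^4 - 14*p^3 + 73*p^2 - 168*p + 144) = p*(p - 3)*(p^3 - 11*p^2 + 40*p - 48) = p*(p - 4)*(p - 3)*(p^2 - 7*p + 12) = p*(p - 4)^2*(p - 3)*(p - 3)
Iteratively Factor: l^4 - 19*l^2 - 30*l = (l)*(l^3 - 19*l - 30) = l*(l + 3)*(l^2 - 3*l - 10) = l*(l + 2)*(l + 3)*(l - 5)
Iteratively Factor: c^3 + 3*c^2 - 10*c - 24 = (c + 2)*(c^2 + c - 12) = (c - 3)*(c + 2)*(c + 4)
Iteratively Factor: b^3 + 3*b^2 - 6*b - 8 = (b + 4)*(b^2 - b - 2) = (b + 1)*(b + 4)*(b - 2)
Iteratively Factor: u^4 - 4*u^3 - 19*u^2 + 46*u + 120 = (u + 3)*(u^3 - 7*u^2 + 2*u + 40) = (u - 5)*(u + 3)*(u^2 - 2*u - 8) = (u - 5)*(u + 2)*(u + 3)*(u - 4)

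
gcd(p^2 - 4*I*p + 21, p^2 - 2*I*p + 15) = p + 3*I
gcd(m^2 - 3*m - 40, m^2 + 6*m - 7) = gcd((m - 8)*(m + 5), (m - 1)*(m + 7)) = 1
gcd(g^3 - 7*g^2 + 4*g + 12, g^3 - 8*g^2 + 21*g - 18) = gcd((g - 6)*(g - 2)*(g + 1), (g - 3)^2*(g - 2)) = g - 2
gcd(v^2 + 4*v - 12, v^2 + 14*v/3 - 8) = v + 6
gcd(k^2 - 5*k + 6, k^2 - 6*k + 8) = k - 2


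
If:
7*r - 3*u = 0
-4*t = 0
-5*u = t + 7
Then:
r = -3/5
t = 0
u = -7/5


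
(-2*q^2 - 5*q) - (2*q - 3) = -2*q^2 - 7*q + 3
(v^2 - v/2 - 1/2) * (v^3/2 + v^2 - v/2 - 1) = v^5/2 + 3*v^4/4 - 5*v^3/4 - 5*v^2/4 + 3*v/4 + 1/2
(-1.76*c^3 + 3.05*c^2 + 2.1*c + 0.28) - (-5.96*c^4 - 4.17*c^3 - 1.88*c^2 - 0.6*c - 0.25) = 5.96*c^4 + 2.41*c^3 + 4.93*c^2 + 2.7*c + 0.53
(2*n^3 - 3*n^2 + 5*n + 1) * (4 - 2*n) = -4*n^4 + 14*n^3 - 22*n^2 + 18*n + 4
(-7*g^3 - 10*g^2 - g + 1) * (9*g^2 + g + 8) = -63*g^5 - 97*g^4 - 75*g^3 - 72*g^2 - 7*g + 8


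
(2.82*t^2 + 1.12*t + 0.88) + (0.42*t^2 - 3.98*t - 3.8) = 3.24*t^2 - 2.86*t - 2.92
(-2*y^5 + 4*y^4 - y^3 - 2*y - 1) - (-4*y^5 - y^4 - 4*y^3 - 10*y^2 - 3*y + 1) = 2*y^5 + 5*y^4 + 3*y^3 + 10*y^2 + y - 2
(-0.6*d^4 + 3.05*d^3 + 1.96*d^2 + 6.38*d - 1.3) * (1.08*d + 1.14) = -0.648*d^5 + 2.61*d^4 + 5.5938*d^3 + 9.1248*d^2 + 5.8692*d - 1.482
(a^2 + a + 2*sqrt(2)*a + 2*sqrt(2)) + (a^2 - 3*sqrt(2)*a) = 2*a^2 - sqrt(2)*a + a + 2*sqrt(2)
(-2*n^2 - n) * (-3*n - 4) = 6*n^3 + 11*n^2 + 4*n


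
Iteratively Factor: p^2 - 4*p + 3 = (p - 3)*(p - 1)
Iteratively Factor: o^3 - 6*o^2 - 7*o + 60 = (o - 5)*(o^2 - o - 12) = (o - 5)*(o + 3)*(o - 4)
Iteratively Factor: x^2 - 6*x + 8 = (x - 2)*(x - 4)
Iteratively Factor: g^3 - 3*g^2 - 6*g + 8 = (g - 4)*(g^2 + g - 2) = (g - 4)*(g + 2)*(g - 1)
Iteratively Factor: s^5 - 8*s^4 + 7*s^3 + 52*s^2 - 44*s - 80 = (s - 4)*(s^4 - 4*s^3 - 9*s^2 + 16*s + 20) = (s - 4)*(s + 1)*(s^3 - 5*s^2 - 4*s + 20) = (s - 5)*(s - 4)*(s + 1)*(s^2 - 4) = (s - 5)*(s - 4)*(s + 1)*(s + 2)*(s - 2)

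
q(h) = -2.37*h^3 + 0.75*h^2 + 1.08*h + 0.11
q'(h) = -7.11*h^2 + 1.5*h + 1.08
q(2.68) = -37.23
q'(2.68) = -45.97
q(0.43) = 0.52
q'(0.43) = 0.41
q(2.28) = -21.62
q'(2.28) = -32.46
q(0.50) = 0.54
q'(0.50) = 0.05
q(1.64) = -6.56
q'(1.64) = -15.58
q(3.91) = -125.87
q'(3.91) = -101.75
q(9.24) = -1795.54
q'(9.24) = -592.09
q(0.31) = 0.45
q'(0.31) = 0.86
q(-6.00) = 532.55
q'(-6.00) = -263.88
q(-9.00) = 1778.87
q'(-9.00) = -588.33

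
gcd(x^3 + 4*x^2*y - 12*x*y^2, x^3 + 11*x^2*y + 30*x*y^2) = x^2 + 6*x*y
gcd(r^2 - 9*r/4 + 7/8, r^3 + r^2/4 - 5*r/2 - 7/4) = r - 7/4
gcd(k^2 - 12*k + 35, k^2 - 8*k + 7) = k - 7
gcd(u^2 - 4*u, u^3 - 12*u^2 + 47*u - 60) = u - 4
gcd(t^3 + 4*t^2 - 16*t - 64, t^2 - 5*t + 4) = t - 4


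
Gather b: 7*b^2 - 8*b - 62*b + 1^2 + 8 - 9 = 7*b^2 - 70*b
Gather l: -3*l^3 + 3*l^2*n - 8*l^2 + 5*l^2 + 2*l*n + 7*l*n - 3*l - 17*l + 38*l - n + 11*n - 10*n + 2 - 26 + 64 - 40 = -3*l^3 + l^2*(3*n - 3) + l*(9*n + 18)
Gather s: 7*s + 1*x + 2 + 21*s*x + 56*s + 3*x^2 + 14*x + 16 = s*(21*x + 63) + 3*x^2 + 15*x + 18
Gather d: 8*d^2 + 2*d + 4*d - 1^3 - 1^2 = 8*d^2 + 6*d - 2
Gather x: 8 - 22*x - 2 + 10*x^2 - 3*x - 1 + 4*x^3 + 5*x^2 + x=4*x^3 + 15*x^2 - 24*x + 5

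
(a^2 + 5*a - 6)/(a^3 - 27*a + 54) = (a - 1)/(a^2 - 6*a + 9)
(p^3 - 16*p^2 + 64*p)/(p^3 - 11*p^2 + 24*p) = (p - 8)/(p - 3)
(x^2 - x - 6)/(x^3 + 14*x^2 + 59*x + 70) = (x - 3)/(x^2 + 12*x + 35)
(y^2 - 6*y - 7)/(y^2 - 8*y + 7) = (y + 1)/(y - 1)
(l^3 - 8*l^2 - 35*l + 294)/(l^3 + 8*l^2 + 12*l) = (l^2 - 14*l + 49)/(l*(l + 2))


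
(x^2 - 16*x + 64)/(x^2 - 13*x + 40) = (x - 8)/(x - 5)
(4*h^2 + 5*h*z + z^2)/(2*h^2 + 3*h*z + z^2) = (4*h + z)/(2*h + z)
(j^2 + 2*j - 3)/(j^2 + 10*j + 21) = (j - 1)/(j + 7)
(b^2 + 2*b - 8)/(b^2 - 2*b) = (b + 4)/b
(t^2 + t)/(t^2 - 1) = t/(t - 1)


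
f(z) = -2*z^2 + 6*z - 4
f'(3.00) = -6.00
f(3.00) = -4.00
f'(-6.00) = 30.00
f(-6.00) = -112.00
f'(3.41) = -7.64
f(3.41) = -6.80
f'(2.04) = -2.16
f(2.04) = -0.08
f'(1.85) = -1.40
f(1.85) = 0.26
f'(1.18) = 1.28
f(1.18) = 0.30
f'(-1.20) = 10.80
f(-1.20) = -14.08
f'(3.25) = -7.00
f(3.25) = -5.62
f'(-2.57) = 16.28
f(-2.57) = -32.63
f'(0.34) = 4.64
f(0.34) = -2.19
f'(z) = 6 - 4*z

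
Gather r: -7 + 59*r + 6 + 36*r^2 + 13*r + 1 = 36*r^2 + 72*r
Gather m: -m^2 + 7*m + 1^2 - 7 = -m^2 + 7*m - 6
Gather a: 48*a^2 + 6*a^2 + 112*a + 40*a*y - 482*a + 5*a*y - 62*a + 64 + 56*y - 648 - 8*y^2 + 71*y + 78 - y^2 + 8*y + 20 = 54*a^2 + a*(45*y - 432) - 9*y^2 + 135*y - 486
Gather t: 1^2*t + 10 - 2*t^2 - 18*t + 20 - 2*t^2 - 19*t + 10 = -4*t^2 - 36*t + 40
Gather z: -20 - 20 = -40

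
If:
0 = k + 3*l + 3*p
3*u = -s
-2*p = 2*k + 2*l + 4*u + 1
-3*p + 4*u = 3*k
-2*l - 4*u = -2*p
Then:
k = -3/34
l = 4/17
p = -7/34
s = 45/68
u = -15/68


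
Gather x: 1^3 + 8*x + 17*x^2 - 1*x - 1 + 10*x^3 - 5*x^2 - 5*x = 10*x^3 + 12*x^2 + 2*x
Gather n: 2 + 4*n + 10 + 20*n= 24*n + 12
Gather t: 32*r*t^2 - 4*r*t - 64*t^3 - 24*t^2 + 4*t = -64*t^3 + t^2*(32*r - 24) + t*(4 - 4*r)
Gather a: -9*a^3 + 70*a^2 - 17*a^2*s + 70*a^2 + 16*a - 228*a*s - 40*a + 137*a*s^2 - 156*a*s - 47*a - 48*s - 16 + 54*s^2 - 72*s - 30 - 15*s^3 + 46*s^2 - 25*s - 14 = -9*a^3 + a^2*(140 - 17*s) + a*(137*s^2 - 384*s - 71) - 15*s^3 + 100*s^2 - 145*s - 60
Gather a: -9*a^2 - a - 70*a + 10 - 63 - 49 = -9*a^2 - 71*a - 102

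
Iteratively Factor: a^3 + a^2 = (a + 1)*(a^2) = a*(a + 1)*(a)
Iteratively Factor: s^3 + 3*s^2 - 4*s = (s - 1)*(s^2 + 4*s) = s*(s - 1)*(s + 4)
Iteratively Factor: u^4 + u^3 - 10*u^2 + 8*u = (u + 4)*(u^3 - 3*u^2 + 2*u) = (u - 1)*(u + 4)*(u^2 - 2*u) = u*(u - 1)*(u + 4)*(u - 2)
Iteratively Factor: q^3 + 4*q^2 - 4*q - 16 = (q + 2)*(q^2 + 2*q - 8) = (q + 2)*(q + 4)*(q - 2)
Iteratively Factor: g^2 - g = (g - 1)*(g)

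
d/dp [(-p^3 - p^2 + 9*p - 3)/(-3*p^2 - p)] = (3*p^4 + 2*p^3 + 28*p^2 - 18*p - 3)/(p^2*(9*p^2 + 6*p + 1))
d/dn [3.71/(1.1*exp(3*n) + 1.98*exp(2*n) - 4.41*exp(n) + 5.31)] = (-12.243*exp(2*n) - 14.6916*exp(n) + 16.3611)*exp(n)/(1.1*exp(3*n) + 1.98*exp(2*n) - 4.41*exp(n) + 5.31)^2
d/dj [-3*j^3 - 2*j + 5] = -9*j^2 - 2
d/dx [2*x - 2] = 2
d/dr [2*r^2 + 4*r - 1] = 4*r + 4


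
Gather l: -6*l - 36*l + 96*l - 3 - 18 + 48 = 54*l + 27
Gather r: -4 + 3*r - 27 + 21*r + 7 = 24*r - 24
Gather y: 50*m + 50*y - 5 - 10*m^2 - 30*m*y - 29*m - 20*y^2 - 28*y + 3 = -10*m^2 + 21*m - 20*y^2 + y*(22 - 30*m) - 2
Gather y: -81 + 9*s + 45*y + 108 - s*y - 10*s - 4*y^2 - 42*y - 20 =-s - 4*y^2 + y*(3 - s) + 7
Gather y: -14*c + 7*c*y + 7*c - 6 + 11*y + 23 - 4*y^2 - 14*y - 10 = -7*c - 4*y^2 + y*(7*c - 3) + 7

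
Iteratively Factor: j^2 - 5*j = (j - 5)*(j)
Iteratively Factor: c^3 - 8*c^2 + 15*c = (c - 5)*(c^2 - 3*c) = (c - 5)*(c - 3)*(c)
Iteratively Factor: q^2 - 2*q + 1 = (q - 1)*(q - 1)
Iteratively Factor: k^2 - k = (k)*(k - 1)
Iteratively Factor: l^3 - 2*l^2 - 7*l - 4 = (l + 1)*(l^2 - 3*l - 4) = (l + 1)^2*(l - 4)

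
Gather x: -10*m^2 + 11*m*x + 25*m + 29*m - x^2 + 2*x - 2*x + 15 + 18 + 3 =-10*m^2 + 11*m*x + 54*m - x^2 + 36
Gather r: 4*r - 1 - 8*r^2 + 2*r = -8*r^2 + 6*r - 1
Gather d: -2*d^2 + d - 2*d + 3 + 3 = -2*d^2 - d + 6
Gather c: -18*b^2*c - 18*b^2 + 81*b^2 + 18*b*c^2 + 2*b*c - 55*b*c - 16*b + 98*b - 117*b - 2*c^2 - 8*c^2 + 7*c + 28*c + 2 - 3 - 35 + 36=63*b^2 - 35*b + c^2*(18*b - 10) + c*(-18*b^2 - 53*b + 35)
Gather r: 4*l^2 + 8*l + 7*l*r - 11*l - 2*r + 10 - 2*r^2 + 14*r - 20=4*l^2 - 3*l - 2*r^2 + r*(7*l + 12) - 10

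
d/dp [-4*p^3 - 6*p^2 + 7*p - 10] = -12*p^2 - 12*p + 7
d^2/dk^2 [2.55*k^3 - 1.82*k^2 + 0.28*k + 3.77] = 15.3*k - 3.64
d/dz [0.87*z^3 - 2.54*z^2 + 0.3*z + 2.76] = 2.61*z^2 - 5.08*z + 0.3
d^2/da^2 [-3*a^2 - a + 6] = -6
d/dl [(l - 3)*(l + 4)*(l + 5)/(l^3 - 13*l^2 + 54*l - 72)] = (-19*l^2 + 8*l + 416)/(l^4 - 20*l^3 + 148*l^2 - 480*l + 576)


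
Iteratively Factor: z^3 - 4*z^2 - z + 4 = (z + 1)*(z^2 - 5*z + 4) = (z - 1)*(z + 1)*(z - 4)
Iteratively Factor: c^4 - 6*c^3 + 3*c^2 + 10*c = (c - 5)*(c^3 - c^2 - 2*c) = c*(c - 5)*(c^2 - c - 2) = c*(c - 5)*(c - 2)*(c + 1)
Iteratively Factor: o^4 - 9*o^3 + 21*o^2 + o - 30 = (o - 5)*(o^3 - 4*o^2 + o + 6) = (o - 5)*(o + 1)*(o^2 - 5*o + 6) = (o - 5)*(o - 3)*(o + 1)*(o - 2)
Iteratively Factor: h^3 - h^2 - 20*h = (h + 4)*(h^2 - 5*h) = h*(h + 4)*(h - 5)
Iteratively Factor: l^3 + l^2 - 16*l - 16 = (l - 4)*(l^2 + 5*l + 4) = (l - 4)*(l + 1)*(l + 4)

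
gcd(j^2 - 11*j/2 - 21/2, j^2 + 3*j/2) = j + 3/2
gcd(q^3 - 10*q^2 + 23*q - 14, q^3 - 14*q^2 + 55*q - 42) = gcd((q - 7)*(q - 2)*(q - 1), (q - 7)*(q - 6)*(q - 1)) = q^2 - 8*q + 7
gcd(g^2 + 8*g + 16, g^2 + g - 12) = g + 4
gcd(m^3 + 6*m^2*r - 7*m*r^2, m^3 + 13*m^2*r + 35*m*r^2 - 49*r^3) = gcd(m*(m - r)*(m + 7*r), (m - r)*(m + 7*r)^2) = -m^2 - 6*m*r + 7*r^2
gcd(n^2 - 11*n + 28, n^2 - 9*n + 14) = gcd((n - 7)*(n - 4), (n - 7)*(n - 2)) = n - 7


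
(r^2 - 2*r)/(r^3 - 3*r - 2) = r/(r^2 + 2*r + 1)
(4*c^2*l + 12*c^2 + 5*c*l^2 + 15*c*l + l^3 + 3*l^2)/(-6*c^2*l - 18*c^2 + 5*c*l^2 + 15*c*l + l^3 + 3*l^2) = (-4*c^2 - 5*c*l - l^2)/(6*c^2 - 5*c*l - l^2)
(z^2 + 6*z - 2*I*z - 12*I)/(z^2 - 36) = (z - 2*I)/(z - 6)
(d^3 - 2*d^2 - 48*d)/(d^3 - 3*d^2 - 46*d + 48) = d/(d - 1)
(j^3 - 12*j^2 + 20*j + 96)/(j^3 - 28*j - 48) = (j - 8)/(j + 4)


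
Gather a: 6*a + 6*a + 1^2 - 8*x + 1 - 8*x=12*a - 16*x + 2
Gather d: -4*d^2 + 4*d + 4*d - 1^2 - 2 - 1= -4*d^2 + 8*d - 4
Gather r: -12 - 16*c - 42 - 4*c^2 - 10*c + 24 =-4*c^2 - 26*c - 30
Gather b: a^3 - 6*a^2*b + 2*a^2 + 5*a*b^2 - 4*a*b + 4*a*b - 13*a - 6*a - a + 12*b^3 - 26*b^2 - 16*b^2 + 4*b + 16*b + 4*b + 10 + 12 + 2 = a^3 + 2*a^2 - 20*a + 12*b^3 + b^2*(5*a - 42) + b*(24 - 6*a^2) + 24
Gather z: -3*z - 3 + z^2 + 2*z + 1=z^2 - z - 2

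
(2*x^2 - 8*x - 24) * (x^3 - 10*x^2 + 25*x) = 2*x^5 - 28*x^4 + 106*x^3 + 40*x^2 - 600*x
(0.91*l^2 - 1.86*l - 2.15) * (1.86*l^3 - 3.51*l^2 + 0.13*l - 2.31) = 1.6926*l^5 - 6.6537*l^4 + 2.6479*l^3 + 5.2026*l^2 + 4.0171*l + 4.9665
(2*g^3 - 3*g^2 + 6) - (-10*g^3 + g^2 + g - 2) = 12*g^3 - 4*g^2 - g + 8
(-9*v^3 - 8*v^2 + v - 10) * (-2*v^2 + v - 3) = 18*v^5 + 7*v^4 + 17*v^3 + 45*v^2 - 13*v + 30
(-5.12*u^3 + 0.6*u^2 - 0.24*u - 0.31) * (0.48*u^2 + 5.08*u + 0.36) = -2.4576*u^5 - 25.7216*u^4 + 1.0896*u^3 - 1.152*u^2 - 1.6612*u - 0.1116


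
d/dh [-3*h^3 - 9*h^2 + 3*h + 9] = -9*h^2 - 18*h + 3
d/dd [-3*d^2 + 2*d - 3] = 2 - 6*d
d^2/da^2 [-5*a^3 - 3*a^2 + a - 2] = -30*a - 6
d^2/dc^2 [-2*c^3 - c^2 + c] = -12*c - 2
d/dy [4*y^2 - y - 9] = 8*y - 1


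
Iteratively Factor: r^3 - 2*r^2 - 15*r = (r - 5)*(r^2 + 3*r) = r*(r - 5)*(r + 3)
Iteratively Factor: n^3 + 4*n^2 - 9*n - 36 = (n + 3)*(n^2 + n - 12) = (n + 3)*(n + 4)*(n - 3)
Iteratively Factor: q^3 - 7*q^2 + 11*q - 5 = (q - 5)*(q^2 - 2*q + 1) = (q - 5)*(q - 1)*(q - 1)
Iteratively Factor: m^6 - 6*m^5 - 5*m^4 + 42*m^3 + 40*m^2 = (m)*(m^5 - 6*m^4 - 5*m^3 + 42*m^2 + 40*m) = m*(m + 2)*(m^4 - 8*m^3 + 11*m^2 + 20*m) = m*(m - 5)*(m + 2)*(m^3 - 3*m^2 - 4*m) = m^2*(m - 5)*(m + 2)*(m^2 - 3*m - 4) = m^2*(m - 5)*(m - 4)*(m + 2)*(m + 1)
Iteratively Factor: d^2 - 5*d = (d - 5)*(d)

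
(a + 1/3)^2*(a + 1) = a^3 + 5*a^2/3 + 7*a/9 + 1/9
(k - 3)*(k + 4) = k^2 + k - 12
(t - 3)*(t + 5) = t^2 + 2*t - 15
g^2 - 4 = (g - 2)*(g + 2)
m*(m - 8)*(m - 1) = m^3 - 9*m^2 + 8*m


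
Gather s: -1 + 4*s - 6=4*s - 7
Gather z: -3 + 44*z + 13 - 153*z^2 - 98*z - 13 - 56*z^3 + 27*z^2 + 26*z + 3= -56*z^3 - 126*z^2 - 28*z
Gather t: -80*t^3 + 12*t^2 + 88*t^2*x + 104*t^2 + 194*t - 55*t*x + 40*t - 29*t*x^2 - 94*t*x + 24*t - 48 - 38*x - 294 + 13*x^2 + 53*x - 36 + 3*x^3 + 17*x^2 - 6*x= -80*t^3 + t^2*(88*x + 116) + t*(-29*x^2 - 149*x + 258) + 3*x^3 + 30*x^2 + 9*x - 378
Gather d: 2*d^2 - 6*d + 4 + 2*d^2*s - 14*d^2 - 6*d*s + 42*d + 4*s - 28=d^2*(2*s - 12) + d*(36 - 6*s) + 4*s - 24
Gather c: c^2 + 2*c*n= c^2 + 2*c*n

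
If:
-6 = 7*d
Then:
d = -6/7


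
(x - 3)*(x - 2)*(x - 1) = x^3 - 6*x^2 + 11*x - 6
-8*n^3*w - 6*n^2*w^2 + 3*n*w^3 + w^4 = w*(-2*n + w)*(n + w)*(4*n + w)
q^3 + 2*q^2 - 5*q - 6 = (q - 2)*(q + 1)*(q + 3)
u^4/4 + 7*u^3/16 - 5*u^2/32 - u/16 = u*(u/4 + 1/2)*(u - 1/2)*(u + 1/4)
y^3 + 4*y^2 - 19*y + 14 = (y - 2)*(y - 1)*(y + 7)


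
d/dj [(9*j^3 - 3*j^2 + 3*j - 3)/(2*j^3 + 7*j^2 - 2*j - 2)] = 3*(23*j^4 - 16*j^3 - 17*j^2 + 18*j - 4)/(4*j^6 + 28*j^5 + 41*j^4 - 36*j^3 - 24*j^2 + 8*j + 4)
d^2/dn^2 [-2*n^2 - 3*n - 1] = -4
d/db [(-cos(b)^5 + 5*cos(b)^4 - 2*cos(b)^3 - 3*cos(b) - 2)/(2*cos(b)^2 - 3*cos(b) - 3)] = (6*cos(b)^6 - 32*cos(b)^5 + 34*cos(b)^4 + 48*cos(b)^3 - 24*cos(b)^2 - 8*cos(b) - 3)*sin(b)/(3*cos(b) - cos(2*b) + 2)^2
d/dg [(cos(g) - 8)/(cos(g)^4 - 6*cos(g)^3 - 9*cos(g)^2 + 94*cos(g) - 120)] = (3*sin(g)^4 - 141*sin(g)^2 + 111*cos(g) - 11*cos(3*g) - 494)*sin(g)/((cos(g) - 5)^2*(cos(g) - 3)^2*(cos(g) - 2)^2*(cos(g) + 4)^2)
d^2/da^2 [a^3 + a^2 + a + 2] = 6*a + 2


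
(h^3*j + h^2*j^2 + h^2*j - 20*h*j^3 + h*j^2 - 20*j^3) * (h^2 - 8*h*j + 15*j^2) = h^5*j - 7*h^4*j^2 + h^4*j - 13*h^3*j^3 - 7*h^3*j^2 + 175*h^2*j^4 - 13*h^2*j^3 - 300*h*j^5 + 175*h*j^4 - 300*j^5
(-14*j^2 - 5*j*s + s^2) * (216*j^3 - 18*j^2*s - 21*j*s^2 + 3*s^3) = -3024*j^5 - 828*j^4*s + 600*j^3*s^2 + 45*j^2*s^3 - 36*j*s^4 + 3*s^5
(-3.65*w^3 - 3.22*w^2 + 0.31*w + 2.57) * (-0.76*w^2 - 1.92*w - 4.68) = 2.774*w^5 + 9.4552*w^4 + 23.0288*w^3 + 12.5212*w^2 - 6.3852*w - 12.0276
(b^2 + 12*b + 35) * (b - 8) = b^3 + 4*b^2 - 61*b - 280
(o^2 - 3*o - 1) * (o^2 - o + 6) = o^4 - 4*o^3 + 8*o^2 - 17*o - 6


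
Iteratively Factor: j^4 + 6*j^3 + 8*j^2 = (j + 4)*(j^3 + 2*j^2) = (j + 2)*(j + 4)*(j^2) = j*(j + 2)*(j + 4)*(j)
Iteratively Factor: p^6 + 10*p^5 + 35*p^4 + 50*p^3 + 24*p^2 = (p + 4)*(p^5 + 6*p^4 + 11*p^3 + 6*p^2) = p*(p + 4)*(p^4 + 6*p^3 + 11*p^2 + 6*p) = p*(p + 1)*(p + 4)*(p^3 + 5*p^2 + 6*p) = p*(p + 1)*(p + 3)*(p + 4)*(p^2 + 2*p) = p*(p + 1)*(p + 2)*(p + 3)*(p + 4)*(p)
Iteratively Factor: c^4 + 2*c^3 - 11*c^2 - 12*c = (c)*(c^3 + 2*c^2 - 11*c - 12) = c*(c - 3)*(c^2 + 5*c + 4) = c*(c - 3)*(c + 1)*(c + 4)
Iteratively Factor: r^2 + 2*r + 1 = (r + 1)*(r + 1)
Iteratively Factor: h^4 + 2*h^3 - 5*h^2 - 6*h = (h + 3)*(h^3 - h^2 - 2*h) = (h - 2)*(h + 3)*(h^2 + h) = h*(h - 2)*(h + 3)*(h + 1)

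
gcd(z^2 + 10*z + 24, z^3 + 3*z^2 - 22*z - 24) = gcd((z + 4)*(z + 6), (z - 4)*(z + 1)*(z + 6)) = z + 6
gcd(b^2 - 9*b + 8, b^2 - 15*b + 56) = b - 8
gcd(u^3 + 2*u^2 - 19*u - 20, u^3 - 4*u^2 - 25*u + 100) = u^2 + u - 20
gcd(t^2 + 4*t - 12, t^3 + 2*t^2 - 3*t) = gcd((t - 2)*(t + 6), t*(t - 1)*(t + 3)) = 1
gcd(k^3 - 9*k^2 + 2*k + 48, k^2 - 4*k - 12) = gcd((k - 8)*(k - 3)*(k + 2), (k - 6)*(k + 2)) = k + 2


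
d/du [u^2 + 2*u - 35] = 2*u + 2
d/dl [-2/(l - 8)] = 2/(l - 8)^2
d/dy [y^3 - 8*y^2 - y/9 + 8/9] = 3*y^2 - 16*y - 1/9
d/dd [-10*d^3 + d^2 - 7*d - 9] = -30*d^2 + 2*d - 7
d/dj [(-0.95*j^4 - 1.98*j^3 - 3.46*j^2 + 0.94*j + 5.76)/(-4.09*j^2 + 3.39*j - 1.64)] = (7.771*j^5 - 1.56330000000001*j^4 - 7.1924*j^3 + 1.8568*j^2 + 58.4656*j - 21.068)/(16.7281*j^4 - 27.7302*j^3 + 24.9073*j^2 - 11.1192*j + 2.6896)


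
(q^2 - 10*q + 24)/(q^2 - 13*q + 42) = (q - 4)/(q - 7)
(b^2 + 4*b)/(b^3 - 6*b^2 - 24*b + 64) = b/(b^2 - 10*b + 16)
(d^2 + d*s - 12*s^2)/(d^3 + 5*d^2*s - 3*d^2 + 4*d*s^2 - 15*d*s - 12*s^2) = (d - 3*s)/(d^2 + d*s - 3*d - 3*s)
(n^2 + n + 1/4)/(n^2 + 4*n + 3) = (n^2 + n + 1/4)/(n^2 + 4*n + 3)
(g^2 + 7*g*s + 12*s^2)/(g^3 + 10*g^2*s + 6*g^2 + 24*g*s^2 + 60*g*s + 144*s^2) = (g + 3*s)/(g^2 + 6*g*s + 6*g + 36*s)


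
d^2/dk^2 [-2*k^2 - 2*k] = -4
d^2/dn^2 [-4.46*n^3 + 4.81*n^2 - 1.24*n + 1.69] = 9.62 - 26.76*n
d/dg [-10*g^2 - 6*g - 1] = -20*g - 6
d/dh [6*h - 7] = 6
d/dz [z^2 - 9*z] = 2*z - 9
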